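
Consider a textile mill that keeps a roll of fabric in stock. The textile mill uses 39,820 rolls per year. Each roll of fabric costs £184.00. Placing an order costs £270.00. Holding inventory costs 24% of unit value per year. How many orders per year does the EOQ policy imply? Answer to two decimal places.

N ≈ 57.06 orders per year

Holding cost H = 0.24 × £184.00 = £44.1600 per unit per year.
The optimal lot size = √(2DS/H) = √(2 × 39,820 × 270 / 44.16) ≈ 697.80.
Orders per year = D / Q* = 39,820 / 697.80 ≈ 57.065.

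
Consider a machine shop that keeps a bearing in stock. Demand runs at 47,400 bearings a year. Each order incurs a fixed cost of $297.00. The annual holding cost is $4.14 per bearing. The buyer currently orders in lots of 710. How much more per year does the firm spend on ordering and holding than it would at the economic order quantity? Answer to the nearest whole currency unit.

EOQ = √(2DS/H) = √(2 × 47,400 × 297 / 4.14) ≈ 2607.85.
Cost at Q* = (D/Q*)S + (Q*/2)H = √(2DSH) ≈ $10,796.49.
Cost at Q = 710: (47,400/710)×297 + (710/2)×4.14 = $19,827.89 + $1,469.70 = $21,297.59.
Excess = $21,297.59 − $10,796.49 = $10,501.10.

Extra cost ≈ $10,501 per year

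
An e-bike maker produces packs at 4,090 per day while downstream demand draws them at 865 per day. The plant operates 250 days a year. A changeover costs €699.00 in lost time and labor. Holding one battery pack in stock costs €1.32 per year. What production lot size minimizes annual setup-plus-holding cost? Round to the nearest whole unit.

Q* ≈ 17,043 packs

Annual demand D = 865 × 250 = 216,250.
Production build-up factor (1 − d/p) = 1 − 865/4,090 = 0.7885.
Q* = √(2DS / (H(1 − d/p))) = √(2 × 216,250 × 699 / (1.32 × 0.7885)).
= √(302,317,500 / 1.0408) ≈ 17042.821.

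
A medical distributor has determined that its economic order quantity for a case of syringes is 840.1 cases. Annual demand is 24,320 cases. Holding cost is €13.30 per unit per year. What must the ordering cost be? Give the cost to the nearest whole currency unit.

The basic EOQ model gives Q* = √(2DS/H); rearrange for the unknown.
From Q* = √(2DS/H): S = Q*²H / (2D) = 840.1² × 13.3 / (2 × 24,320) = 192.9834.

S ≈ €193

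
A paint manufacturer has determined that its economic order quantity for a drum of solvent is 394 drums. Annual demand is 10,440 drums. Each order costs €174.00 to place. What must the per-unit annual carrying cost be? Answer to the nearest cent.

Squaring Q* = √(2DS/H) gives Q*² = 2DS/H.
From Q* = √(2DS/H): H = 2DS / Q*² = 2 × 10,440 × 174 / 394² = 23.4038.

H ≈ €23.40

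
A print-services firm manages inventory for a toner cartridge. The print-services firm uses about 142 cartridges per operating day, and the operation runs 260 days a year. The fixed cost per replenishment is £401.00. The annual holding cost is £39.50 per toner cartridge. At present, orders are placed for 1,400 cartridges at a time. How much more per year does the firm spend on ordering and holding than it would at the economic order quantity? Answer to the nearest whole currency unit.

Extra cost ≈ £4,026 per year

Annual demand D = 142 × 260 = 36,920.
EOQ = √(2DS/H) = √(2 × 36,920 × 401 / 39.5) ≈ 865.80.
Cost at Q* = (D/Q*)S + (Q*/2)H = √(2DSH) ≈ £34,199.25.
Cost at Q = 1,400: (36,920/1,400)×401 + (1,400/2)×39.5 = £10,574.94 + £27,650.00 = £38,224.94.
Excess = £38,224.94 − £34,199.25 = £4,025.69.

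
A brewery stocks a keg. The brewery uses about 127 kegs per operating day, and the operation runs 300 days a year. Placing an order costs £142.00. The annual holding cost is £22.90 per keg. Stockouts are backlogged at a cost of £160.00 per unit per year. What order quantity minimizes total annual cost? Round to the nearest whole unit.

Annual demand D = 127 × 300 = 38,100.
With planned backorders, Q* = √(2DS/H) · √((H+B)/B).
√(2DS/H) = √(2 × 38,100 × 142 / 22.9) = 687.391.
√((H+B)/B) = √((22.9+160)/160) = 1.0692.
Q* ≈ 734.938.

Q* ≈ 735 kegs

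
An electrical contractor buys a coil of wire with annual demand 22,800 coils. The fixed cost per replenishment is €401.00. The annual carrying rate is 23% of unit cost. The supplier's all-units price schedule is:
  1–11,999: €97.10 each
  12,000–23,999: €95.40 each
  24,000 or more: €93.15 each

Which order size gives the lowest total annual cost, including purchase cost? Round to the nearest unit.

Holding cost per unit per year at price C is H = 0.23·C.
For each price level, check whether its EOQ is feasible; otherwise the best quantity at that price is the breakpoint.
EOQ at €97.10 = 904.9 (feasible in tier 1): TC = 22,800×€97.10 + (22,800/904.9)×401 + (904.9/2)×0.23×€97.10 = €2,234,088.22.
EOQ at €95.40 = 912.9 < 12000, so use break Q=12000: TC = 22,800×€95.40 + (22,800/12000.0)×401 + (12000.0/2)×0.23×€95.40 = €2,307,533.90.
EOQ at €93.15 = 923.8 < 24000, so use break Q=24000: TC = 22,800×€93.15 + (22,800/24000.0)×401 + (24000.0/2)×0.23×€93.15 = €2,381,294.95.
Lowest total cost is €2,234,088.22 at Q = 904.9.

Q* ≈ 905 coils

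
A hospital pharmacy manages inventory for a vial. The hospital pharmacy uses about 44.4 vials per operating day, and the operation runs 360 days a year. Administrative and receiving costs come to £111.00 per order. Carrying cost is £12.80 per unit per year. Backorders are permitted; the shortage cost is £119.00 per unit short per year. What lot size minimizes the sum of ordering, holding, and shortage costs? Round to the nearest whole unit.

Q* ≈ 554 vials

Annual demand D = 44.4 × 360 = 15,984.
With planned backorders, Q* = √(2DS/H) · √((H+B)/B).
√(2DS/H) = √(2 × 15,984 × 111 / 12.8) = 526.519.
√((H+B)/B) = √((12.8+119)/119) = 1.0524.
Q* ≈ 554.113.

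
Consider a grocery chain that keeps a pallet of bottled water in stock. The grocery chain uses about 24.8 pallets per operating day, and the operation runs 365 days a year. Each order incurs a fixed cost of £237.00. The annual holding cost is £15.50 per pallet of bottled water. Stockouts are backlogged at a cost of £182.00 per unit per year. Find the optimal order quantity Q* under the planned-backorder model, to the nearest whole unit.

Q* ≈ 548 pallets

Annual demand D = 24.8 × 365 = 9,052.
With planned backorders, Q* = √(2DS/H) · √((H+B)/B).
√(2DS/H) = √(2 × 9,052 × 237 / 15.5) = 526.133.
√((H+B)/B) = √((15.5+182)/182) = 1.0417.
Q* ≈ 548.079.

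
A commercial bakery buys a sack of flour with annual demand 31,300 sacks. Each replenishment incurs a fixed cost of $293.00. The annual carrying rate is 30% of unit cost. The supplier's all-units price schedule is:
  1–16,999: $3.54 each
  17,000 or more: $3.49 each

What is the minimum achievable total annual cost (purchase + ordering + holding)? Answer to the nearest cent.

TC* ≈ $115,215.50

Holding cost per unit per year at price C is H = 0.30·C.
Candidates are each tier's EOQ (if it falls in that tier) and each price-break quantity.
EOQ at $3.54 = 4155.8 (feasible in tier 1): TC = 31,300×$3.54 + (31,300/4155.8)×293 + (4155.8/2)×0.30×$3.54 = $115,215.50.
EOQ at $3.49 = 4185.5 < 17000, so use break Q=17000: TC = 31,300×$3.49 + (31,300/17000.0)×293 + (17000.0/2)×0.30×$3.49 = $118,675.96.
Lowest total cost among the candidates is at Q = 4155.8.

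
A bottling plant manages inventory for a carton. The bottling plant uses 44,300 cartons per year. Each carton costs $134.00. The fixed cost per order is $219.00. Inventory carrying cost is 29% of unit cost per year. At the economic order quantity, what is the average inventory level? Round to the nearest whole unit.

Holding cost H = 0.29 × $134.00 = $38.8600 per unit per year.
EOQ = √(2DS/H) = √(2 × 44,300 × 219 / 38.86) ≈ 706.62.
Average inventory = Q*/2 ≈ 706.62 / 2 = 353.311.

Average inventory ≈ 353 cartons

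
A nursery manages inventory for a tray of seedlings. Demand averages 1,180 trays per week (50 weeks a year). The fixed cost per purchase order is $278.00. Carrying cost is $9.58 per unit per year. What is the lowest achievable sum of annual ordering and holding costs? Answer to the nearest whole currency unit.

Annual demand D = 1,180 × 50 = 59,000.
EOQ = √(2DS/H) = √(2 × 59,000 × 278 / 9.58) ≈ 1850.46.
At the optimum the two cost components are equal, so total cost = 2·(Q*/2)H = Q*·H.
Minimum total = √(2DSH) = √(2 × 59,000 × 278 × 9.58) ≈ 17727.445.

TC* ≈ $17,727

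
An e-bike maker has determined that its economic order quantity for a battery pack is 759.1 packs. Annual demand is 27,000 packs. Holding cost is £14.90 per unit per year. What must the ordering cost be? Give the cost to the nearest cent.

S ≈ £159.00

Invert the EOQ relation Q*² = 2DS/H.
From Q* = √(2DS/H): S = Q*²H / (2D) = 759.1² × 14.9 / (2 × 27,000) = 158.9976.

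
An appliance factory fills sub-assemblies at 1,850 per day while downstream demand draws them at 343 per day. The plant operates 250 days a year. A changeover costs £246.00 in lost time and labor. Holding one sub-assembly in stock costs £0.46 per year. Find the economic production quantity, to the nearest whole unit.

Annual demand D = 343 × 250 = 85,750.
Production build-up factor (1 − d/p) = 1 − 343/1,850 = 0.8146.
Q* = √(2DS / (H(1 − d/p))) = √(2 × 85,750 × 246 / (0.46 × 0.8146)).
= √(42,189,000 / 0.3747) ≈ 10610.844.

Q* ≈ 10,611 sub-assemblies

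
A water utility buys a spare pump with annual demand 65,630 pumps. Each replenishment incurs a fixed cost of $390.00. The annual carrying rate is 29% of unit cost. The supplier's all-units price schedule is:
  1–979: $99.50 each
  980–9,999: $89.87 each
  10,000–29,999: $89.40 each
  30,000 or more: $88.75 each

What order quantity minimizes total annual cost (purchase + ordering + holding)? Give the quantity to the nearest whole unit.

Q* ≈ 1,401 pumps

Holding cost per unit per year at price C is H = 0.29·C.
Evaluate total cost at each tier's feasible EOQ or, if the EOQ is below the tier, at the tier's minimum quantity.
Tier 1 ($99.50): EOQ = 1332.0 exceeds tier's upper bound 979, so this tier is dominated.
EOQ at $89.87 = 1401.5 (feasible in tier 2): TC = 65,630×$89.87 + (65,630/1401.5)×390 + (1401.5/2)×0.29×$89.87 = $5,934,694.33.
EOQ at $89.40 = 1405.2 < 10000, so use break Q=10000: TC = 65,630×$89.40 + (65,630/10000.0)×390 + (10000.0/2)×0.29×$89.40 = $5,999,511.57.
EOQ at $88.75 = 1410.3 < 30000, so use break Q=30000: TC = 65,630×$88.75 + (65,630/30000.0)×390 + (30000.0/2)×0.29×$88.75 = $6,211,578.19.
Lowest total cost is $5,934,694.33 at Q = 1401.5.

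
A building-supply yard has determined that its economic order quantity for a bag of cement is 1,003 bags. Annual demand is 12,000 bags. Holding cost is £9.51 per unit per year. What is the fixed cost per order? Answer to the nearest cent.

S ≈ £398.63

Invert the EOQ relation Q*² = 2DS/H.
From Q* = √(2DS/H): S = Q*²H / (2D) = 1,003² × 9.51 / (2 × 12,000) = 398.6311.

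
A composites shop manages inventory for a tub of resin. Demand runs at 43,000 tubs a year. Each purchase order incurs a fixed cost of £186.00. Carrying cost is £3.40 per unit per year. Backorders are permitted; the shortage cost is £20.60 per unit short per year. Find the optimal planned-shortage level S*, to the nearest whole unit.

With planned backorders, Q* = √(2DS/H) · √((H+B)/B).
√(2DS/H) = √(2 × 43,000 × 186 / 3.4) = 2169.033.
√((H+B)/B) = √((3.4+20.6)/20.6) = 1.0794.
Q* ≈ 2341.199.
S* = Q* · H/(H+B) = 2341.199 × 3.4/24 ≈ 331.670.

S* ≈ 332 tubs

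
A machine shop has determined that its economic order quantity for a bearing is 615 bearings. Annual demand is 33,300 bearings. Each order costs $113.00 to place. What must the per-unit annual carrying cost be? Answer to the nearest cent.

H ≈ $19.90

Squaring Q* = √(2DS/H) gives Q*² = 2DS/H.
From Q* = √(2DS/H): H = 2DS / Q*² = 2 × 33,300 × 113 / 615² = 19.8977.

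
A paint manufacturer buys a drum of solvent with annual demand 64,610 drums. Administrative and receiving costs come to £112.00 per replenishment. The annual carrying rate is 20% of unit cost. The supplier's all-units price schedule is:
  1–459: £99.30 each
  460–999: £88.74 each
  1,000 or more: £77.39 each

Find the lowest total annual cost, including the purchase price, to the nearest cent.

Holding cost per unit per year at price C is H = 0.20·C.
Evaluate total cost at each tier's feasible EOQ or, if the EOQ is below the tier, at the tier's minimum quantity.
Tier 1 (£99.30): EOQ = 853.7 exceeds tier's upper bound 459, so this tier is dominated.
EOQ at £88.74 = 903.0 (feasible in tier 2): TC = 64,610×£88.74 + (64,610/903.0)×112 + (903.0/2)×0.20×£88.74 = £5,749,518.27.
EOQ at £77.39 = 967.0 < 1000, so use break Q=1000: TC = 64,610×£77.39 + (64,610/1000.0)×112 + (1000.0/2)×0.20×£77.39 = £5,015,143.22.
Lowest total cost among the candidates is at Q = 1000.0.

TC* ≈ £5,015,143.22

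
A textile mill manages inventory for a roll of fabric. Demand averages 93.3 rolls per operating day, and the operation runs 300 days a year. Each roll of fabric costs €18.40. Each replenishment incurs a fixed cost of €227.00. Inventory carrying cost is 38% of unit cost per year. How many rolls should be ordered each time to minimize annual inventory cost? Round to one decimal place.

Q* ≈ 1,348.1 rolls

Annual demand D = 93.3 × 300 = 27,990.
Holding cost H = 0.38 × €18.40 = €6.9920 per unit per year.
EOQ = √(2DS / H) = √(2 × 27,990 × 227 / 6.992).
= √(12,707,460 / 6.992) = √1,817,428.4897 ≈ 1348.120.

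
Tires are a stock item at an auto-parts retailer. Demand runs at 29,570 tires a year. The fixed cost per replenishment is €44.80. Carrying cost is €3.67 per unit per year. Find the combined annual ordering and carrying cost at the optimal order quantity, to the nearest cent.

The optimal lot size = √(2DS/H) = √(2 × 29,570 × 44.8 / 3.67) ≈ 849.66.
At Q*, ordering cost (D/Q*)S equals holding cost (Q*/2)H, each = √(DSH/2).
Minimum total = √(2DSH) = √(2 × 29,570 × 44.8 × 3.67) ≈ 3118.263.

TC* ≈ €3,118.26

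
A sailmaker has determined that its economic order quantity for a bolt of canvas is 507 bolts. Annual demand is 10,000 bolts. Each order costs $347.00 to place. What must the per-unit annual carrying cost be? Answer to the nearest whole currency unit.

H ≈ $27

Invert the EOQ relation Q*² = 2DS/H.
From Q* = √(2DS/H): H = 2DS / Q*² = 2 × 10,000 × 347 / 507² = 26.9987.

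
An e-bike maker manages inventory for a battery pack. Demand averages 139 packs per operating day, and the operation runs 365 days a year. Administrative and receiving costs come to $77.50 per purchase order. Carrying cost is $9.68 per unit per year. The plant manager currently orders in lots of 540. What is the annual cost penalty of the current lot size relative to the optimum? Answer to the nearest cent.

Extra cost ≈ $1,170.17 per year

Annual demand D = 139 × 365 = 50,735.
EOQ = √(2DS/H) = √(2 × 50,735 × 77.5 / 9.68) ≈ 901.33.
Cost at Q* = (D/Q*)S + (Q*/2)H = √(2DSH) ≈ $8,724.84.
Cost at Q = 540: (50,735/540)×77.5 + (540/2)×9.68 = $7,281.41 + $2,613.60 = $9,895.01.
Excess = $9,895.01 − $8,724.84 = $1,170.17.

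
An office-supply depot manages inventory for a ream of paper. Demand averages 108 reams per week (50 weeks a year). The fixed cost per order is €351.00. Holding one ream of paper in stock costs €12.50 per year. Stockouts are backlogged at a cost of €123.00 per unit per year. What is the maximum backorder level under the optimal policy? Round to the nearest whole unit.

Annual demand D = 108 × 50 = 5,400.
With planned backorders, Q* = √(2DS/H) · √((H+B)/B).
√(2DS/H) = √(2 × 5,400 × 351 / 12.5) = 550.694.
√((H+B)/B) = √((12.5+123)/123) = 1.0496.
Q* ≈ 578.000.
S* = Q* · H/(H+B) = 578.000 × 12.5/135.5 ≈ 53.321.

S* ≈ 53 reams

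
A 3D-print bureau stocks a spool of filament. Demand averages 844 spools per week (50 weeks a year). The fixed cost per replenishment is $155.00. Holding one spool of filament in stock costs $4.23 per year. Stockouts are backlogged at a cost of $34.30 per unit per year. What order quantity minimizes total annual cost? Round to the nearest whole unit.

Annual demand D = 844 × 50 = 42,200.
With planned backorders, Q* = √(2DS/H) · √((H+B)/B).
√(2DS/H) = √(2 × 42,200 × 155 / 4.23) = 1758.599.
√((H+B)/B) = √((4.23+34.3)/34.3) = 1.0599.
Q* ≈ 1863.886.

Q* ≈ 1,864 spools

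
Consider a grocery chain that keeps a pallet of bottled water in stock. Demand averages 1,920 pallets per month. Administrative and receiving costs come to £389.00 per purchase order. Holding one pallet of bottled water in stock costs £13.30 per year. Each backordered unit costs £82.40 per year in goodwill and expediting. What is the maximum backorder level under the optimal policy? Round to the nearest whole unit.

S* ≈ 174 pallets

Annual demand D = 1,920 × 12 = 23,040.
With planned backorders, Q* = √(2DS/H) · √((H+B)/B).
√(2DS/H) = √(2 × 23,040 × 389 / 13.3) = 1160.928.
√((H+B)/B) = √((13.3+82.4)/82.4) = 1.0777.
Q* ≈ 1251.116.
S* = Q* · H/(H+B) = 1251.116 × 13.3/95.7 ≈ 173.875.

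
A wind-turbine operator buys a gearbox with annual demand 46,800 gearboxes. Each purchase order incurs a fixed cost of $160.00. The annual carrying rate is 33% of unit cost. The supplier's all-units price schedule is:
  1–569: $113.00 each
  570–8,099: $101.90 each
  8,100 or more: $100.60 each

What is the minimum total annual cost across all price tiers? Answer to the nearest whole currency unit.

TC* ≈ $4,791,361

Holding cost per unit per year at price C is H = 0.33·C.
Evaluate total cost at each tier's feasible EOQ or, if the EOQ is below the tier, at the tier's minimum quantity.
Tier 1 ($113.00): EOQ = 633.7 exceeds tier's upper bound 569, so this tier is dominated.
EOQ at $101.90 = 667.4 (feasible in tier 2): TC = 46,800×$101.90 + (46,800/667.4)×160 + (667.4/2)×0.33×$101.90 = $4,791,360.99.
EOQ at $100.60 = 671.6 < 8100, so use break Q=8100: TC = 46,800×$100.60 + (46,800/8100.0)×160 + (8100.0/2)×0.33×$100.60 = $4,843,456.34.
Lowest total cost among the candidates is at Q = 667.4.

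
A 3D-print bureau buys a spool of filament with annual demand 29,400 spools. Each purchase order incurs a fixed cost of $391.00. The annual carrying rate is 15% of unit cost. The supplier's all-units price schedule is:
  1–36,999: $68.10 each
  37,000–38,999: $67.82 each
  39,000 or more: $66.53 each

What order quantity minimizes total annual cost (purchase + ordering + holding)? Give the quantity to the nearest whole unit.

Holding cost per unit per year at price C is H = 0.15·C.
Evaluate total cost at each tier's feasible EOQ or, if the EOQ is below the tier, at the tier's minimum quantity.
EOQ at $68.10 = 1500.2 (feasible in tier 1): TC = 29,400×$68.10 + (29,400/1500.2)×391 + (1500.2/2)×0.15×$68.10 = $2,017,464.85.
EOQ at $67.82 = 1503.3 < 37000, so use break Q=37000: TC = 29,400×$67.82 + (29,400/37000.0)×391 + (37000.0/2)×0.15×$67.82 = $2,182,419.19.
EOQ at $66.53 = 1517.8 < 39000, so use break Q=39000: TC = 29,400×$66.53 + (29,400/39000.0)×391 + (39000.0/2)×0.15×$66.53 = $2,150,877.00.
Lowest total cost is $2,017,464.85 at Q = 1500.2.

Q* ≈ 1,500 spools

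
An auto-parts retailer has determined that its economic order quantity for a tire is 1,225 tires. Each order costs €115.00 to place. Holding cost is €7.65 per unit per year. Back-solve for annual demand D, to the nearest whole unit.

The basic EOQ model gives Q* = √(2DS/H); rearrange for the unknown.
From Q* = √(2DS/H): D = Q*²H / (2S) = 1,225² × 7.65 / (2 × 115) = 49912.092.

D ≈ 49,912 tires per year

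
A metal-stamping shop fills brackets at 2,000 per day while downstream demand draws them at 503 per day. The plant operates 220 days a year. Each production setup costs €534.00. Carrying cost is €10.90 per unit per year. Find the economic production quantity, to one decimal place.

Annual demand D = 503 × 220 = 110,660.
Production build-up factor (1 − d/p) = 1 − 503/2,000 = 0.7485.
Q* = √(2DS / (H(1 − d/p))) = √(2 × 110,660 × 534 / (10.9 × 0.7485)).
= √(118,184,880 / 8.1586) ≈ 3806.027.

Q* ≈ 3,806.0 brackets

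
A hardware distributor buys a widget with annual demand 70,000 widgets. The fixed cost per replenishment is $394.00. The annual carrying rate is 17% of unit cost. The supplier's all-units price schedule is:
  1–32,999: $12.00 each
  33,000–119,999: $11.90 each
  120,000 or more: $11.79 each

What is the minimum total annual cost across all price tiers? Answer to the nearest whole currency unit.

Holding cost per unit per year at price C is H = 0.17·C.
Candidates are each tier's EOQ (if it falls in that tier) and each price-break quantity.
EOQ at $12.00 = 5199.9 (feasible in tier 1): TC = 70,000×$12.00 + (70,000/5199.9)×394 + (5199.9/2)×0.17×$12.00 = $850,607.85.
EOQ at $11.90 = 5221.7 < 33000, so use break Q=33000: TC = 70,000×$11.90 + (70,000/33000.0)×394 + (33000.0/2)×0.17×$11.90 = $867,215.26.
EOQ at $11.79 = 5246.0 < 120000, so use break Q=120000: TC = 70,000×$11.79 + (70,000/120000.0)×394 + (120000.0/2)×0.17×$11.79 = $945,787.83.
Lowest total cost among the candidates is at Q = 5199.9.

TC* ≈ $850,608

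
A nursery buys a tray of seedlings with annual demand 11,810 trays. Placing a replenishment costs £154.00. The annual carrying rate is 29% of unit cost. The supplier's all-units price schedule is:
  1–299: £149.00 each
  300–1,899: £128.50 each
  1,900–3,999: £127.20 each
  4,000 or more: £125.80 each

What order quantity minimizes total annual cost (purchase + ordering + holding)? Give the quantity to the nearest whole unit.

Holding cost per unit per year at price C is H = 0.29·C.
Evaluate total cost at each tier's feasible EOQ or, if the EOQ is below the tier, at the tier's minimum quantity.
EOQ at £149.00 = 290.1 (feasible in tier 1): TC = 11,810×£149.00 + (11,810/290.1)×154 + (290.1/2)×0.29×£149.00 = £1,772,226.97.
EOQ at £128.50 = 312.4 (feasible in tier 2): TC = 11,810×£128.50 + (11,810/312.4)×154 + (312.4/2)×0.29×£128.50 = £1,529,227.62.
EOQ at £127.20 = 314.0 < 1900, so use break Q=1900: TC = 11,810×£127.20 + (11,810/1900.0)×154 + (1900.0/2)×0.29×£127.20 = £1,538,232.83.
EOQ at £125.80 = 315.8 < 4000, so use break Q=4000: TC = 11,810×£125.80 + (11,810/4000.0)×154 + (4000.0/2)×0.29×£125.80 = £1,559,116.69.
Lowest total cost is £1,529,227.62 at Q = 312.4.

Q* ≈ 312 trays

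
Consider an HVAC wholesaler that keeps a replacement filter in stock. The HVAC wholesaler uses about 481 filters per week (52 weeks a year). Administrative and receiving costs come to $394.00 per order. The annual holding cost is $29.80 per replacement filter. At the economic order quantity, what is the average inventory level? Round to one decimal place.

Annual demand D = 481 × 52 = 25,012.
The optimal lot size = √(2DS/H) = √(2 × 25,012 × 394 / 29.8) ≈ 813.26.
Average inventory = Q*/2 ≈ 813.26 / 2 = 406.630.

Average inventory ≈ 406.6 filters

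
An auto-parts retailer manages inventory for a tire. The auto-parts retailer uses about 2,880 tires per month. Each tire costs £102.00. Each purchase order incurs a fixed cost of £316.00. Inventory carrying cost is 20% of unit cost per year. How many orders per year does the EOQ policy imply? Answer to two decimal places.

N ≈ 33.40 orders per year

Annual demand D = 2,880 × 12 = 34,560.
Holding cost H = 0.20 × £102.00 = £20.4000 per unit per year.
The optimal lot size = √(2DS/H) = √(2 × 34,560 × 316 / 20.4) ≈ 1034.74.
Orders per year = D / Q* = 34,560 / 1034.74 ≈ 33.400.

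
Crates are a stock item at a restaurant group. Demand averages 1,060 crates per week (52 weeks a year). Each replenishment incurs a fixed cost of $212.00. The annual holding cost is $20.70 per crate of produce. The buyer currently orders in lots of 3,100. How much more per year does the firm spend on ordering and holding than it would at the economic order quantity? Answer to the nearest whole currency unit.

Annual demand D = 1,060 × 52 = 55,120.
EOQ = √(2DS/H) = √(2 × 55,120 × 212 / 20.7) ≈ 1062.56.
Cost at Q* = (D/Q*)S + (Q*/2)H = √(2DSH) ≈ $21,994.94.
Cost at Q = 3,100: (55,120/3,100)×212 + (3,100/2)×20.7 = $3,769.50 + $32,085.00 = $35,854.50.
Excess = $35,854.50 − $21,994.94 = $13,859.56.

Extra cost ≈ $13,860 per year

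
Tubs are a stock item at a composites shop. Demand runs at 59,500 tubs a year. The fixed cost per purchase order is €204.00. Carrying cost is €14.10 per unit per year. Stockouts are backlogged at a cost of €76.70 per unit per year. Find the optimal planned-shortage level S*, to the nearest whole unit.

S* ≈ 222 tubs

With planned backorders, Q* = √(2DS/H) · √((H+B)/B).
√(2DS/H) = √(2 × 59,500 × 204 / 14.1) = 1312.136.
√((H+B)/B) = √((14.1+76.7)/76.7) = 1.0880.
Q* ≈ 1427.658.
S* = Q* · H/(H+B) = 1427.658 × 14.1/90.8 ≈ 221.696.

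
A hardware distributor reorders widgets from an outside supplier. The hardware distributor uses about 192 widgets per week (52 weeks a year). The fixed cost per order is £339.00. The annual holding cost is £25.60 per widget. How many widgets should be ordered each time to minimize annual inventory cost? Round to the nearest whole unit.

Annual demand D = 192 × 52 = 9,984.
EOQ = √(2DS / H) = √(2 × 9,984 × 339 / 25.6).
= √(6,769,152 / 25.6) = √264,420 ≈ 514.218.

Q* ≈ 514 widgets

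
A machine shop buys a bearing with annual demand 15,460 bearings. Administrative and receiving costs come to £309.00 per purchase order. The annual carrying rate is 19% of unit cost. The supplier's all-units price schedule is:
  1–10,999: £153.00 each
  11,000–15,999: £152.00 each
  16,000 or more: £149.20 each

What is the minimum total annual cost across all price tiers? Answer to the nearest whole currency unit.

TC* ≈ £2,382,046

Holding cost per unit per year at price C is H = 0.19·C.
For each price level, check whether its EOQ is feasible; otherwise the best quantity at that price is the breakpoint.
EOQ at £153.00 = 573.3 (feasible in tier 1): TC = 15,460×£153.00 + (15,460/573.3)×309 + (573.3/2)×0.19×£153.00 = £2,382,045.62.
EOQ at £152.00 = 575.2 < 11000, so use break Q=11000: TC = 15,460×£152.00 + (15,460/11000.0)×309 + (11000.0/2)×0.19×£152.00 = £2,509,194.29.
EOQ at £149.20 = 580.5 < 16000, so use break Q=16000: TC = 15,460×£149.20 + (15,460/16000.0)×309 + (16000.0/2)×0.19×£149.20 = £2,533,714.57.
Lowest total cost among the candidates is at Q = 573.3.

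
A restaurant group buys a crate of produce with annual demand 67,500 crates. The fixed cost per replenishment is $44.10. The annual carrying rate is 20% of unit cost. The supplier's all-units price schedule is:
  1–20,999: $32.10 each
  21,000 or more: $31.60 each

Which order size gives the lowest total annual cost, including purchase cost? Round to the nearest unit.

Q* ≈ 963 crates

Holding cost per unit per year at price C is H = 0.20·C.
Evaluate total cost at each tier's feasible EOQ or, if the EOQ is below the tier, at the tier's minimum quantity.
EOQ at $32.10 = 963.0 (feasible in tier 1): TC = 67,500×$32.10 + (67,500/963.0)×44.1 + (963.0/2)×0.20×$32.10 = $2,172,932.35.
EOQ at $31.60 = 970.6 < 21000, so use break Q=21000: TC = 67,500×$31.60 + (67,500/21000.0)×44.1 + (21000.0/2)×0.20×$31.60 = $2,199,501.75.
Lowest total cost is $2,172,932.35 at Q = 963.0.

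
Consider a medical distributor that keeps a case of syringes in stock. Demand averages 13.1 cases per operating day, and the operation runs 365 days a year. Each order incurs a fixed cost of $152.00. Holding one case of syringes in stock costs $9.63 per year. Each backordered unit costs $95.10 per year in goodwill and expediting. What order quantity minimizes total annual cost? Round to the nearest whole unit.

Annual demand D = 13.1 × 365 = 4,781.5.
With planned backorders, Q* = √(2DS/H) · √((H+B)/B).
√(2DS/H) = √(2 × 4,781.5 × 152 / 9.63) = 388.513.
√((H+B)/B) = √((9.63+95.1)/95.1) = 1.0494.
Q* ≈ 407.710.

Q* ≈ 408 cases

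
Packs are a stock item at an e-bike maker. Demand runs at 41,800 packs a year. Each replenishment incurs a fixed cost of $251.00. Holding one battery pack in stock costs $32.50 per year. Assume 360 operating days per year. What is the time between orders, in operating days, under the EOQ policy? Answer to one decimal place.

Q* = √(2DS/H) = √(2 × 41,800 × 251 / 32.5) ≈ 803.52.
Cycle time = Q*/D × 360 = 803.52 / 41,800 × 360 ≈ 6.920 days.

T ≈ 6.9 days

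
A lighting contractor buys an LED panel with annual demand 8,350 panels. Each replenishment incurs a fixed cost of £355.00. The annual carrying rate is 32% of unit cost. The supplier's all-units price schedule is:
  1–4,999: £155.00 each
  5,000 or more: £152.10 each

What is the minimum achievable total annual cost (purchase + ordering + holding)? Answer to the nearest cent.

TC* ≈ £1,311,397.99

Holding cost per unit per year at price C is H = 0.32·C.
For each price level, check whether its EOQ is feasible; otherwise the best quantity at that price is the breakpoint.
EOQ at £155.00 = 345.7 (feasible in tier 1): TC = 8,350×£155.00 + (8,350/345.7)×355 + (345.7/2)×0.32×£155.00 = £1,311,397.99.
EOQ at £152.10 = 349.0 < 5000, so use break Q=5000: TC = 8,350×£152.10 + (8,350/5000.0)×355 + (5000.0/2)×0.32×£152.10 = £1,392,307.85.
Lowest total cost among the candidates is at Q = 345.7.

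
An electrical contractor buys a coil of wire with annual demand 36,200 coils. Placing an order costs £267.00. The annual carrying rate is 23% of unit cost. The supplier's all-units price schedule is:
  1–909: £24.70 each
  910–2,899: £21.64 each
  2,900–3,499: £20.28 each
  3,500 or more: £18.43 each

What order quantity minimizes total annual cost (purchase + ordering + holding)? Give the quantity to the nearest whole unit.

Holding cost per unit per year at price C is H = 0.23·C.
For each price level, check whether its EOQ is feasible; otherwise the best quantity at that price is the breakpoint.
Tier 1 (£24.70): EOQ = 1844.6 exceeds tier's upper bound 909, so this tier is dominated.
EOQ at £21.64 = 1970.8 (feasible in tier 2): TC = 36,200×£21.64 + (36,200/1970.8)×267 + (1970.8/2)×0.23×£21.64 = £793,176.84.
EOQ at £20.28 = 2035.8 < 2900, so use break Q=2900: TC = 36,200×£20.28 + (36,200/2900.0)×267 + (2900.0/2)×0.23×£20.28 = £744,232.28.
EOQ at £18.43 = 2135.5 < 3500, so use break Q=3500: TC = 36,200×£18.43 + (36,200/3500.0)×267 + (3500.0/2)×0.23×£18.43 = £677,345.62.
Lowest total cost is £677,345.62 at Q = 3500.0.

Q* ≈ 3,500 coils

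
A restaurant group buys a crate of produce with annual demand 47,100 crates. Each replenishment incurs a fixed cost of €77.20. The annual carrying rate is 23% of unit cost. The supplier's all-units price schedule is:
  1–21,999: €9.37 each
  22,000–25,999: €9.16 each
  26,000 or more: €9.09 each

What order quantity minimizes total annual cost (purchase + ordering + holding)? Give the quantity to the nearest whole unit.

Holding cost per unit per year at price C is H = 0.23·C.
For each price level, check whether its EOQ is feasible; otherwise the best quantity at that price is the breakpoint.
EOQ at €9.37 = 1837.0 (feasible in tier 1): TC = 47,100×€9.37 + (47,100/1837.0)×77.2 + (1837.0/2)×0.23×€9.37 = €445,285.84.
EOQ at €9.16 = 1857.9 < 22000, so use break Q=22000: TC = 47,100×€9.16 + (47,100/22000.0)×77.2 + (22000.0/2)×0.23×€9.16 = €454,776.08.
EOQ at €9.09 = 1865.0 < 26000, so use break Q=26000: TC = 47,100×€9.09 + (47,100/26000.0)×77.2 + (26000.0/2)×0.23×€9.09 = €455,457.95.
Lowest total cost is €445,285.84 at Q = 1837.0.

Q* ≈ 1,837 crates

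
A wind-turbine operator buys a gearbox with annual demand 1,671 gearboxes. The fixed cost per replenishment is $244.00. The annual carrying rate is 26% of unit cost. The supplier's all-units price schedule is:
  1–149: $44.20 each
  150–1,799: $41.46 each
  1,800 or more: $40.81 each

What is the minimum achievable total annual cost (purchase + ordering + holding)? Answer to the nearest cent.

Holding cost per unit per year at price C is H = 0.26·C.
Candidates are each tier's EOQ (if it falls in that tier) and each price-break quantity.
Tier 1 ($44.20): EOQ = 266.4 exceeds tier's upper bound 149, so this tier is dominated.
EOQ at $41.46 = 275.0 (feasible in tier 2): TC = 1,671×$41.46 + (1,671/275.0)×244 + (275.0/2)×0.26×$41.46 = $72,244.49.
EOQ at $40.81 = 277.2 < 1800, so use break Q=1800: TC = 1,671×$40.81 + (1,671/1800.0)×244 + (1800.0/2)×0.26×$40.81 = $77,969.56.
Lowest total cost among the candidates is at Q = 275.0.

TC* ≈ $72,244.49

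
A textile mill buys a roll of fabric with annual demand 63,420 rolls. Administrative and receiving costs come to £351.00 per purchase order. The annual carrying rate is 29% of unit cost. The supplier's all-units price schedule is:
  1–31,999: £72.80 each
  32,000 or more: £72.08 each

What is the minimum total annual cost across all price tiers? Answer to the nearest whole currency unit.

TC* ≈ £4,647,634

Holding cost per unit per year at price C is H = 0.29·C.
Candidates are each tier's EOQ (if it falls in that tier) and each price-break quantity.
EOQ at £72.80 = 1452.2 (feasible in tier 1): TC = 63,420×£72.80 + (63,420/1452.2)×351 + (1452.2/2)×0.29×£72.80 = £4,647,634.18.
EOQ at £72.08 = 1459.4 < 32000, so use break Q=32000: TC = 63,420×£72.08 + (63,420/32000.0)×351 + (32000.0/2)×0.29×£72.08 = £4,906,460.44.
Lowest total cost among the candidates is at Q = 1452.2.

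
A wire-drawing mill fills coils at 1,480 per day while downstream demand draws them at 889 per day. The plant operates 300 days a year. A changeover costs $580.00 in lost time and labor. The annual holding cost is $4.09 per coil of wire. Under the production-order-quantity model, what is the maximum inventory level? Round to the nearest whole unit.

Annual demand D = 889 × 300 = 266,700.
Production build-up factor (1 − d/p) = 1 − 889/1,480 = 0.3993.
Q* = √(2DS / (H(1 − d/p))) = √(2 × 266,700 × 580 / (4.09 × 0.3993)).
= √(309,372,000 / 1.6332) ≈ 13763.091.
Maximum inventory = Q*(1 − d/p) = 13763.091 × 0.3993 ≈ 5495.937.

I_max ≈ 5,496 coils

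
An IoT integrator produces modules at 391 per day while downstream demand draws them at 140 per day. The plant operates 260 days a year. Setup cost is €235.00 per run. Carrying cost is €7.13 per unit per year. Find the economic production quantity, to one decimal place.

Q* ≈ 1,933.3 modules

Annual demand D = 140 × 260 = 36,400.
Production build-up factor (1 − d/p) = 1 − 140/391 = 0.6419.
Q* = √(2DS / (H(1 − d/p))) = √(2 × 36,400 × 235 / (7.13 × 0.6419)).
= √(17,108,000 / 4.5771) ≈ 1933.332.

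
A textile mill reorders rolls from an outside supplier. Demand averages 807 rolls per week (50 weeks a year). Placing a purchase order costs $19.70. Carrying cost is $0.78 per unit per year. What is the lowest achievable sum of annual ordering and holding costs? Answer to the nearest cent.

TC* ≈ $1,113.57

Annual demand D = 807 × 50 = 40,350.
EOQ = √(2DS/H) = √(2 × 40,350 × 19.7 / 0.78) ≈ 1427.65.
At the optimum the two cost components are equal, so total cost = 2·(Q*/2)H = Q*·H.
Minimum total = √(2DSH) = √(2 × 40,350 × 19.7 × 0.78) ≈ 1113.569.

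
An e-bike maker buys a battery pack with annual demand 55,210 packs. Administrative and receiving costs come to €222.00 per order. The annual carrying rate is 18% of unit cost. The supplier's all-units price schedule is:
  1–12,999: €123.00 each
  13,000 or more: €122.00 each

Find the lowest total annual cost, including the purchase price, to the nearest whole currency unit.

Holding cost per unit per year at price C is H = 0.18·C.
Candidates are each tier's EOQ (if it falls in that tier) and each price-break quantity.
EOQ at €123.00 = 1052.2 (feasible in tier 1): TC = 55,210×€123.00 + (55,210/1052.2)×222 + (1052.2/2)×0.18×€123.00 = €6,814,126.42.
EOQ at €122.00 = 1056.5 < 13000, so use break Q=13000: TC = 55,210×€122.00 + (55,210/13000.0)×222 + (13000.0/2)×0.18×€122.00 = €6,879,302.82.
Lowest total cost among the candidates is at Q = 1052.2.

TC* ≈ €6,814,126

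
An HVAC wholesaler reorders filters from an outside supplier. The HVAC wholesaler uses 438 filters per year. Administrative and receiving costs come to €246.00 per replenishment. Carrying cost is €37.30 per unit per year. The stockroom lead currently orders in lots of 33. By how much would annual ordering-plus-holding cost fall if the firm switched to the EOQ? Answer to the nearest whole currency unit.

Extra cost ≈ €1,045 per year

EOQ = √(2DS/H) = √(2 × 438 × 246 / 37.3) ≈ 76.01.
Cost at Q* = (D/Q*)S + (Q*/2)H = √(2DSH) ≈ €2,835.14.
Cost at Q = 33: (438/33)×246 + (33/2)×37.3 = €3,265.09 + €615.45 = €3,880.54.
Excess = €3,880.54 − €2,835.14 = €1,045.40.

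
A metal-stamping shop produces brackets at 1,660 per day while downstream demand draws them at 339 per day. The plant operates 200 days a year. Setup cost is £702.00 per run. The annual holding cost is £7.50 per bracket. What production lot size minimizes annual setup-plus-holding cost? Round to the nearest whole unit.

Q* ≈ 3,994 brackets

Annual demand D = 339 × 200 = 67,800.
Production build-up factor (1 − d/p) = 1 − 339/1,660 = 0.7958.
Q* = √(2DS / (H(1 − d/p))) = √(2 × 67,800 × 702 / (7.5 × 0.7958)).
= √(95,191,200 / 5.9684) ≈ 3993.654.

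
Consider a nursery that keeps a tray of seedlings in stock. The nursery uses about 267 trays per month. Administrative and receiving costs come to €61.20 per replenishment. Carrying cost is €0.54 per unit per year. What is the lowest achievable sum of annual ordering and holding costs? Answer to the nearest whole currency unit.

TC* ≈ €460

Annual demand D = 267 × 12 = 3,204.
The optimal lot size = √(2DS/H) = √(2 × 3,204 × 61.2 / 0.54) ≈ 852.20.
At the optimum the two cost components are equal, so total cost = 2·(Q*/2)H = Q*·H.
Minimum total = √(2DSH) = √(2 × 3,204 × 61.2 × 0.54) ≈ 460.186.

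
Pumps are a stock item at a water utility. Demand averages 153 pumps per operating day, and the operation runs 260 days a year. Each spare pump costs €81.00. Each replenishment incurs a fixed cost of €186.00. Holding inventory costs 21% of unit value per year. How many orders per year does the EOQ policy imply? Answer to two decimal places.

Annual demand D = 153 × 260 = 39,780.
Holding cost H = 0.21 × €81.00 = €17.0100 per unit per year.
EOQ = √(2DS/H) = √(2 × 39,780 × 186 / 17.01) ≈ 932.72.
Orders per year = D / Q* = 39,780 / 932.72 ≈ 42.649.

N ≈ 42.65 orders per year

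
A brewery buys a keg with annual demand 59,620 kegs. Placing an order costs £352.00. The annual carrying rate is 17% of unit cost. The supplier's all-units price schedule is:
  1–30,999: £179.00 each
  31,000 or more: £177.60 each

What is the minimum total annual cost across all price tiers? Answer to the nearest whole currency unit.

TC* ≈ £10,707,718

Holding cost per unit per year at price C is H = 0.17·C.
Evaluate total cost at each tier's feasible EOQ or, if the EOQ is below the tier, at the tier's minimum quantity.
EOQ at £179.00 = 1174.4 (feasible in tier 1): TC = 59,620×£179.00 + (59,620/1174.4)×352 + (1174.4/2)×0.17×£179.00 = £10,707,718.25.
EOQ at £177.60 = 1179.1 < 31000, so use break Q=31000: TC = 59,620×£177.60 + (59,620/31000.0)×352 + (31000.0/2)×0.17×£177.60 = £11,057,164.98.
Lowest total cost among the candidates is at Q = 1174.4.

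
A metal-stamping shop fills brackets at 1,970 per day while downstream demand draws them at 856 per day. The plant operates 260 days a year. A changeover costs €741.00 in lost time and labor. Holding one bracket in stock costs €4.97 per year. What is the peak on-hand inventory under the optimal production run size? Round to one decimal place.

I_max ≈ 6,126.0 brackets

Annual demand D = 856 × 260 = 222,560.
Production build-up factor (1 − d/p) = 1 − 856/1,970 = 0.5655.
Q* = √(2DS / (H(1 − d/p))) = √(2 × 222,560 × 741 / (4.97 × 0.5655)).
= √(329,833,920 / 2.8104) ≈ 10833.280.
Maximum inventory = Q*(1 − d/p) = 10833.280 × 0.5655 ≈ 6126.028.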